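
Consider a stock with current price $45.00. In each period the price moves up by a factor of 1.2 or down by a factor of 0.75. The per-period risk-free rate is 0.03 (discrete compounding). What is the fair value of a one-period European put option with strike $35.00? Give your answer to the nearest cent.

$0.46

Risk-neutral probability p = (1 + 0.03 − 0.75)/(1.2 − 0.75) = 0.2800/0.4500 = 0.6222
Terminal stock prices: S_u = 54, S_d = 33.75
Terminal payoffs (K − S): max(-19, 0) = 0, max(1.25, 0) = 1.25
Node 0 (S = 45): V_0 = 1/1.03·[0.6222·0.0000 + 0.3778·1.2500] = 0.4585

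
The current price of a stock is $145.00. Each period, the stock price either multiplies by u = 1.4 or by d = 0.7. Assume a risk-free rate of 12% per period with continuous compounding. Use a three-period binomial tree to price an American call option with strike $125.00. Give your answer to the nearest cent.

$65.83

Risk-neutral probability p = (e^0.12 − 0.7)/(1.4 − 0.7) = 0.4275/0.7000 = 0.6107
Terminal stock prices: S_uuu = 397.9, S_uud = 198.9, S_udd = 99.47, S_ddd = 49.73
Terminal payoffs (S − K): max(272.9, 0) = 272.9, max(73.94, 0) = 73.94, max(-25.53, 0) = 0, max(-75.27, 0) = 0
Node uu (S = 284.2): continuation = e^(−0.12)·[0.6107·272.8800 + 0.3893·73.9400] = 173.3349; exercise value = 159.2000 ≤ continuation, so V_uu = 173.3349
Node ud (S = 142.1): continuation = e^(−0.12)·[0.6107·73.9400 + 0.3893·0.0000] = 40.0497; exercise value = 17.1000 ≤ continuation, so V_ud = 40.0497
Node dd (S = 71.05): continuation = e^(−0.12)·[0.6107·0.0000 + 0.3893·0.0000] = 0.0000; exercise value = 0.0000 ≤ continuation, so V_dd = 0.0000
Node u (S = 203): continuation = e^(−0.12)·[0.6107·173.3349 + 0.3893·40.0497] = 107.7150; exercise value = 78.0000 ≤ continuation, so V_u = 107.7150
Node d (S = 101.5): continuation = e^(−0.12)·[0.6107·40.0497 + 0.3893·0.0000] = 21.6929; exercise value = 0.0000 ≤ continuation, so V_d = 21.6929
Node 0 (S = 145): continuation = e^(−0.12)·[0.6107·107.7150 + 0.3893·21.6929] = 65.8338; exercise value = 20.0000 ≤ continuation, so V_0 = 65.8338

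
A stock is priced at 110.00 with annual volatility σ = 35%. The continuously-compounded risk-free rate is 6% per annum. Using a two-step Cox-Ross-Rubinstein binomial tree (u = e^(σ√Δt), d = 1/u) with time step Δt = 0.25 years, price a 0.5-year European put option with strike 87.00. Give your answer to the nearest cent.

2.31

CRR parameters: u = e^(σ√Δt) = e^(0.35·√0.25) = 1.1912, d = 1/u = 0.8395
Per-period rate: rΔt = 0.06·0.25 = 0.015, so R = e^0.015 = 1.0151
Risk-neutral probability p = (e^0.015 − 0.8395)/(1.1912 − 0.8395) = 0.1757/0.3518 = 0.4993
Terminal stock prices: S_uu = 156.1, S_ud = 110, S_dd = 77.52
Terminal payoffs (K − S): max(-69.1, 0) = 0, max(-23, 0) = 0, max(9.484, 0) = 9.484
Node u (S = 131): V_u = e^(−0.015)·[0.4993·0.0000 + 0.5007·0.0000] = 0.0000
Node d (S = 92.34): V_d = e^(−0.015)·[0.4993·0.0000 + 0.5007·9.4843] = 4.6779
Node 0 (S = 110): V_0 = e^(−0.015)·[0.4993·0.0000 + 0.5007·4.6779] = 2.3072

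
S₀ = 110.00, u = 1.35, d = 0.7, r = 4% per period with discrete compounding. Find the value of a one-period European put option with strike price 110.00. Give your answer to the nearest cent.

Risk-neutral probability p = (1 + 0.04 − 0.7)/(1.35 − 0.7) = 0.3400/0.6500 = 0.5231
Terminal stock prices: S_u = 148.5, S_d = 77
Terminal payoffs (K − S): max(-38.5, 0) = 0, max(33, 0) = 33
Node 0 (S = 110): V_0 = 1/1.04·[0.5231·0.0000 + 0.4769·33.0000] = 15.1331

15.13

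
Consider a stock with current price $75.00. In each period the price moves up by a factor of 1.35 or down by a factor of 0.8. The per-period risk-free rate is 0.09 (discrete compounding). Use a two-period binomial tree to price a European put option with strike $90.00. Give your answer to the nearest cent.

$11.68

Risk-neutral probability p = (1 + 0.09 − 0.8)/(1.35 − 0.8) = 0.2900/0.5500 = 0.5273
Terminal stock prices: S_uu = 136.7, S_ud = 81, S_dd = 48
Terminal payoffs (K − S): max(-46.69, 0) = 0, max(9, 0) = 9, max(42, 0) = 42
Node u (S = 101.2): V_u = 1/1.09·[0.5273·0.0000 + 0.4727·9.0000] = 3.9033
Node d (S = 60): V_d = 1/1.09·[0.5273·9.0000 + 0.4727·42.0000] = 22.5688
Node 0 (S = 75): V_0 = 1/1.09·[0.5273·3.9033 + 0.4727·22.5688] = 11.6761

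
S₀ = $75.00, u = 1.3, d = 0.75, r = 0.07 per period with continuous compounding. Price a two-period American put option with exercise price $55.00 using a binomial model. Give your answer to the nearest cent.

Risk-neutral probability p = (e^0.07 − 0.75)/(1.3 − 0.75) = 0.3225/0.5500 = 0.5864
Terminal stock prices: S_uu = 126.8, S_ud = 73.12, S_dd = 42.19
Terminal payoffs (K − S): max(-71.75, 0) = 0, max(-18.12, 0) = 0, max(12.81, 0) = 12.81
Node u (S = 97.5): continuation = e^(−0.07)·[0.5864·0.0000 + 0.4136·0.0000] = 0.0000; exercise value = 0.0000 ≤ continuation, so V_u = 0.0000
Node d (S = 56.25): continuation = e^(−0.07)·[0.5864·0.0000 + 0.4136·12.8125] = 4.9412; exercise value = 0.0000 ≤ continuation, so V_d = 4.9412
Node 0 (S = 75): continuation = e^(−0.07)·[0.5864·0.0000 + 0.4136·4.9412] = 1.9056; exercise value = 0.0000 ≤ continuation, so V_0 = 1.9056

$1.91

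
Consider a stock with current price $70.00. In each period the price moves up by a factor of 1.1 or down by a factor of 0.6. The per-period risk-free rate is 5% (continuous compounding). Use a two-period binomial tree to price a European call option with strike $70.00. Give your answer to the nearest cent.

$10.83

Risk-neutral probability p = (e^0.05 − 0.6)/(1.1 − 0.6) = 0.4513/0.5000 = 0.9025
Terminal stock prices: S_uu = 84.7, S_ud = 46.2, S_dd = 25.2
Terminal payoffs (S − K): max(14.7, 0) = 14.7, max(-23.8, 0) = 0, max(-44.8, 0) = 0
Node u (S = 77): V_u = e^(−0.05)·[0.9025·14.7000 + 0.0975·0.0000] = 12.6203
Node d (S = 42): V_d = e^(−0.05)·[0.9025·0.0000 + 0.0975·0.0000] = 0.0000
Node 0 (S = 70): V_0 = e^(−0.05)·[0.9025·12.6203 + 0.0975·0.0000] = 10.8349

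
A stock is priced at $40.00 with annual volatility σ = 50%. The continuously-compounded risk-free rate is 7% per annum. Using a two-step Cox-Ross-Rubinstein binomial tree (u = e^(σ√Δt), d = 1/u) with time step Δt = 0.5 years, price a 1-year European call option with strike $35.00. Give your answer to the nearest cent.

CRR parameters: u = e^(σ√Δt) = e^(0.5·√0.5) = 1.4241, d = 1/u = 0.7022
Per-period rate: rΔt = 0.07·0.5 = 0.035, so R = e^0.035 = 1.0356
Risk-neutral probability p = (e^0.035 − 0.7022)/(1.4241 − 0.7022) = 0.3334/0.7219 = 0.4619
Terminal stock prices: S_uu = 81.12, S_ud = 40, S_dd = 19.72
Terminal payoffs (S − K): max(46.12, 0) = 46.12, max(5, 0) = 5, max(-15.28, 0) = 0
Node u (S = 56.96): V_u = e^(−0.035)·[0.4619·46.1246 + 0.5381·5.0000] = 23.1686
Node d (S = 28.09): V_d = e^(−0.035)·[0.4619·5.0000 + 0.5381·0.0000] = 2.2299
Node 0 (S = 40): V_0 = e^(−0.035)·[0.4619·23.1686 + 0.5381·2.2299] = 11.4913

$11.49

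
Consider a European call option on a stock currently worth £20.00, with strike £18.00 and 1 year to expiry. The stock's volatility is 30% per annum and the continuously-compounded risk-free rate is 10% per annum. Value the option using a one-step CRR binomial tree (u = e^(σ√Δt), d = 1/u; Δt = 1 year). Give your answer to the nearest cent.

CRR parameters: u = e^(σ√Δt) = e^(0.3·√1) = 1.3499, d = 1/u = 0.7408
Per-period rate: rΔt = 0.1·1 = 0.1, so R = e^0.1 = 1.1052
Risk-neutral probability p = (e^0.1 − 0.7408)/(1.3499 − 0.7408) = 0.3644/0.6090 = 0.5982
Terminal stock prices: S_u = 27, S_d = 14.82
Terminal payoffs (S − K): max(8.997, 0) = 8.997, max(-3.184, 0) = 0
Node 0 (S = 20): V_0 = e^(−0.1)·[0.5982·8.9972 + 0.4018·0.0000] = 4.8703

£4.87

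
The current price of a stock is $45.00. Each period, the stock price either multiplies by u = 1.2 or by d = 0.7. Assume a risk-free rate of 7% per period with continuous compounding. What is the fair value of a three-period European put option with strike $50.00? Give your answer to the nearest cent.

Risk-neutral probability p = (e^0.07 − 0.7)/(1.2 − 0.7) = 0.3725/0.5000 = 0.7450
Terminal stock prices: S_uuu = 77.76, S_uud = 45.36, S_udd = 26.46, S_ddd = 15.43
Terminal payoffs (K − S): max(-27.76, 0) = 0, max(4.64, 0) = 4.64, max(23.54, 0) = 23.54, max(34.57, 0) = 34.57
Node uu (S = 64.8): V_uu = e^(−0.07)·[0.7450·0.0000 + 0.2550·4.6400] = 1.1031
Node ud (S = 37.8): V_ud = e^(−0.07)·[0.7450·4.6400 + 0.2550·23.5400] = 8.8197
Node dd (S = 22.05): V_dd = e^(−0.07)·[0.7450·23.5400 + 0.2550·34.5650] = 24.5697
Node u (S = 54): V_u = e^(−0.07)·[0.7450·1.1031 + 0.2550·8.8197] = 2.8631
Node d (S = 31.5): V_d = e^(−0.07)·[0.7450·8.8197 + 0.2550·24.5697] = 11.9679
Node 0 (S = 45): V_0 = e^(−0.07)·[0.7450·2.8631 + 0.2550·11.9679] = 4.8342

$4.83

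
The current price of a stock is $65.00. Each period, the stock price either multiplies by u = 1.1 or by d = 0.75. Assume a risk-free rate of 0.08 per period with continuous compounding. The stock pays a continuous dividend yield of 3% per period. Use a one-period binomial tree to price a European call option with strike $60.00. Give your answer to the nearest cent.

Per-period risk-free factor R = e^0.08 = 1.0833; dividend-adjusted growth = e^(0.08−0.03) = 1.0513.
Risk-neutral probability p = (1.0513 − 0.75)/(1.1 − 0.75) = 0.3013/0.3500 = 0.8608
Terminal stock prices: S_u = 71.5, S_d = 48.75
Terminal payoffs (S − K): max(11.5, 0) = 11.5, max(-11.25, 0) = 0
Node 0 (S = 65): V_0 = e^(−0.08)·[0.8608·11.5000 + 0.1392·0.0000] = 9.1378

$9.14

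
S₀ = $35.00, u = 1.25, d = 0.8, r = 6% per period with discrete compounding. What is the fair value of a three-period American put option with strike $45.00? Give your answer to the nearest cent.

Risk-neutral probability p = (1 + 0.06 − 0.8)/(1.25 − 0.8) = 0.2600/0.4500 = 0.5778
Terminal stock prices: S_uuu = 68.36, S_uud = 43.75, S_udd = 28, S_ddd = 17.92
Terminal payoffs (K − S): max(-23.36, 0) = 0, max(1.25, 0) = 1.25, max(17, 0) = 17, max(27.08, 0) = 27.08
Node uu (S = 54.69): continuation = 1/1.06·[0.5778·0.0000 + 0.4222·1.2500] = 0.4979; exercise value = 0.0000 ≤ continuation, so V_uu = 0.4979
Node ud (S = 35): continuation = 1/1.06·[0.5778·1.2500 + 0.4222·17.0000] = 7.4528; exercise value = 10.0000 > continuation, so V_ud = 10.0000 (exercise)
Node dd (S = 22.4): continuation = 1/1.06·[0.5778·17.0000 + 0.4222·27.0800] = 20.0528; exercise value = 22.6000 > continuation, so V_dd = 22.6000 (exercise)
Node u (S = 43.75): continuation = 1/1.06·[0.5778·0.4979 + 0.4222·10.0000] = 4.2546; exercise value = 1.2500 ≤ continuation, so V_u = 4.2546
Node d (S = 28): continuation = 1/1.06·[0.5778·10.0000 + 0.4222·22.6000] = 14.4528; exercise value = 17.0000 > continuation, so V_d = 17.0000 (exercise)
Node 0 (S = 35): continuation = 1/1.06·[0.5778·4.2546 + 0.4222·17.0000] = 9.0906; exercise value = 10.0000 > continuation, so V_0 = 10.0000 (exercise)

$10.00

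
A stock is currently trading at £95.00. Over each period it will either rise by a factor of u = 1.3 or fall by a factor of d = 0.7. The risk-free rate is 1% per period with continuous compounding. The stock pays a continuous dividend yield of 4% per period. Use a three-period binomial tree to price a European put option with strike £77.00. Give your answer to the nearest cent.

£13.67

Per-period risk-free factor R = e^0.01 = 1.0101; dividend-adjusted growth = e^(0.01−0.04) = 0.9704.
Risk-neutral probability p = (0.9704 − 0.7)/(1.3 − 0.7) = 0.2704/0.6000 = 0.4507
Terminal stock prices: S_uuu = 208.7, S_uud = 112.4, S_udd = 60.51, S_ddd = 32.58
Terminal payoffs (K − S): max(-131.7, 0) = 0, max(-35.39, 0) = 0, max(16.49, 0) = 16.49, max(44.42, 0) = 44.42
Node uu (S = 160.6): V_uu = e^(−0.01)·[0.4507·0.0000 + 0.5493·0.0000] = 0.0000
Node ud (S = 86.45): V_ud = e^(−0.01)·[0.4507·0.0000 + 0.5493·16.4850] = 8.9644
Node dd (S = 46.55): V_dd = e^(−0.01)·[0.4507·16.4850 + 0.5493·44.4150] = 31.5091
Node u (S = 123.5): V_u = e^(−0.01)·[0.4507·0.0000 + 0.5493·8.9644] = 4.8748
Node d (S = 66.5): V_d = e^(−0.01)·[0.4507·8.9644 + 0.5493·31.5091] = 21.1348
Node 0 (S = 95): V_0 = e^(−0.01)·[0.4507·4.8748 + 0.5493·21.1348] = 13.6684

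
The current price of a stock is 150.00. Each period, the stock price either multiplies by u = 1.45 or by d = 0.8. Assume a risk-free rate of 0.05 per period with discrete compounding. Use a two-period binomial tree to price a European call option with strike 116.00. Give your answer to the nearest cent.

Risk-neutral probability p = (1 + 0.05 − 0.8)/(1.45 − 0.8) = 0.2500/0.6500 = 0.3846
Terminal stock prices: S_uu = 315.4, S_ud = 174, S_dd = 96
Terminal payoffs (S − K): max(199.4, 0) = 199.4, max(58, 0) = 58, max(-20, 0) = 0
Node u (S = 217.5): V_u = 1/1.05·[0.3846·199.3750 + 0.6154·58.0000] = 107.0238
Node d (S = 120): V_d = 1/1.05·[0.3846·58.0000 + 0.6154·0.0000] = 21.2454
Node 0 (S = 150): V_0 = 1/1.05·[0.3846·107.0238 + 0.6154·21.2454] = 51.6544

51.65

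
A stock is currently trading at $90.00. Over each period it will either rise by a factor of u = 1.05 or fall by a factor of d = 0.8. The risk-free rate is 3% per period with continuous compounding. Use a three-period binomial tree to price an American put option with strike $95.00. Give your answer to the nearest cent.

$5.00

Risk-neutral probability p = (e^0.03 − 0.8)/(1.05 − 0.8) = 0.2305/0.2500 = 0.9218
Terminal stock prices: S_uuu = 104.2, S_uud = 79.38, S_udd = 60.48, S_ddd = 46.08
Terminal payoffs (K − S): max(-9.186, 0) = 0, max(15.62, 0) = 15.62, max(34.52, 0) = 34.52, max(48.92, 0) = 48.92
Node uu (S = 99.23): continuation = e^(−0.03)·[0.9218·0.0000 + 0.0782·15.6200] = 1.1851; exercise value = 0.0000 ≤ continuation, so V_uu = 1.1851
Node ud (S = 75.6): continuation = e^(−0.03)·[0.9218·15.6200 + 0.0782·34.5200] = 16.5923; exercise value = 19.4000 > continuation, so V_ud = 19.4000 (exercise)
Node dd (S = 57.6): continuation = e^(−0.03)·[0.9218·34.5200 + 0.0782·48.9200] = 34.5923; exercise value = 37.4000 > continuation, so V_dd = 37.4000 (exercise)
Node u (S = 94.5): continuation = e^(−0.03)·[0.9218·1.1851 + 0.0782·19.4000] = 2.5321; exercise value = 0.5000 ≤ continuation, so V_u = 2.5321
Node d (S = 72): continuation = e^(−0.03)·[0.9218·19.4000 + 0.0782·37.4000] = 20.1923; exercise value = 23.0000 > continuation, so V_d = 23.0000 (exercise)
Node 0 (S = 90): continuation = e^(−0.03)·[0.9218·2.5321 + 0.0782·23.0000] = 4.0102; exercise value = 5.0000 > continuation, so V_0 = 5.0000 (exercise)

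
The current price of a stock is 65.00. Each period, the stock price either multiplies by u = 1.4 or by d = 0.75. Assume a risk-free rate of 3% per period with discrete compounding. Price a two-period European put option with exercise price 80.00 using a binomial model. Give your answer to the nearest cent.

18.70

Risk-neutral probability p = (1 + 0.03 − 0.75)/(1.4 − 0.75) = 0.2800/0.6500 = 0.4308
Terminal stock prices: S_uu = 127.4, S_ud = 68.25, S_dd = 36.56
Terminal payoffs (K − S): max(-47.4, 0) = 0, max(11.75, 0) = 11.75, max(43.44, 0) = 43.44
Node u (S = 91): V_u = 1/1.03·[0.4308·0.0000 + 0.5692·11.7500] = 6.4937
Node d (S = 48.75): V_d = 1/1.03·[0.4308·11.7500 + 0.5692·43.4375] = 28.9199
Node 0 (S = 65): V_0 = 1/1.03·[0.4308·6.4937 + 0.5692·28.9199] = 18.6984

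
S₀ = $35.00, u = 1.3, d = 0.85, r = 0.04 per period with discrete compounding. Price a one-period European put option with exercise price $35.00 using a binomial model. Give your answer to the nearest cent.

$2.92

Risk-neutral probability p = (1 + 0.04 − 0.85)/(1.3 − 0.85) = 0.1900/0.4500 = 0.4222
Terminal stock prices: S_u = 45.5, S_d = 29.75
Terminal payoffs (K − S): max(-10.5, 0) = 0, max(5.25, 0) = 5.25
Node 0 (S = 35): V_0 = 1/1.04·[0.4222·0.0000 + 0.5778·5.2500] = 2.9167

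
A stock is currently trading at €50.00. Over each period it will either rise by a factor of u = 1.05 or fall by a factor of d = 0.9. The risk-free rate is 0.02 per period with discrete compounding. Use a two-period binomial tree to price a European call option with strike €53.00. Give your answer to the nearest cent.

Risk-neutral probability p = (1 + 0.02 − 0.9)/(1.05 − 0.9) = 0.1200/0.1500 = 0.8000
Terminal stock prices: S_uu = 55.12, S_ud = 47.25, S_dd = 40.5
Terminal payoffs (S − K): max(2.125, 0) = 2.125, max(-5.75, 0) = 0, max(-12.5, 0) = 0
Node u (S = 52.5): V_u = 1/1.02·[0.8000·2.1250 + 0.2000·0.0000] = 1.6667
Node d (S = 45): V_d = 1/1.02·[0.8000·0.0000 + 0.2000·0.0000] = 0.0000
Node 0 (S = 50): V_0 = 1/1.02·[0.8000·1.6667 + 0.2000·0.0000] = 1.3072

€1.31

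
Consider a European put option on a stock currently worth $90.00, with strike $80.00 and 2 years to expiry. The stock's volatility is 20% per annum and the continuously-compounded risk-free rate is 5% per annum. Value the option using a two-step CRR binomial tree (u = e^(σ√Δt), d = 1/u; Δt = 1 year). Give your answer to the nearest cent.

CRR parameters: u = e^(σ√Δt) = e^(0.2·√1) = 1.2214, d = 1/u = 0.8187
Per-period rate: rΔt = 0.05·1 = 0.05, so R = e^0.05 = 1.0513
Risk-neutral probability p = (e^0.05 − 0.8187)/(1.2214 − 0.8187) = 0.2325/0.4027 = 0.5775
Terminal stock prices: S_uu = 134.3, S_ud = 90, S_dd = 60.33
Terminal payoffs (K − S): max(-54.26, 0) = 0, max(-10, 0) = 0, max(19.67, 0) = 19.67
Node u (S = 109.9): V_u = e^(−0.05)·[0.5775·0.0000 + 0.4225·0.0000] = 0.0000
Node d (S = 73.69): V_d = e^(−0.05)·[0.5775·0.0000 + 0.4225·19.6712] = 7.9059
Node 0 (S = 90): V_0 = e^(−0.05)·[0.5775·0.0000 + 0.4225·7.9059] = 3.1774

$3.18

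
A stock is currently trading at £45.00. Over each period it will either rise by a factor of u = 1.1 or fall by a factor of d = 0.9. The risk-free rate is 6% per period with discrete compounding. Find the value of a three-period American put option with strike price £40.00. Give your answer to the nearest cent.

£0.13

Risk-neutral probability p = (1 + 0.06 − 0.9)/(1.1 − 0.9) = 0.1600/0.2000 = 0.8000
Terminal stock prices: S_uuu = 59.9, S_uud = 49.01, S_udd = 40.1, S_ddd = 32.81
Terminal payoffs (K − S): max(-19.9, 0) = 0, max(-9.005, 0) = 0, max(-0.095, 0) = 0, max(7.195, 0) = 7.195
Node uu (S = 54.45): continuation = 1/1.06·[0.8000·0.0000 + 0.2000·0.0000] = 0.0000; exercise value = 0.0000 ≤ continuation, so V_uu = 0.0000
Node ud (S = 44.55): continuation = 1/1.06·[0.8000·0.0000 + 0.2000·0.0000] = 0.0000; exercise value = 0.0000 ≤ continuation, so V_ud = 0.0000
Node dd (S = 36.45): continuation = 1/1.06·[0.8000·0.0000 + 0.2000·7.1950] = 1.3575; exercise value = 3.5500 > continuation, so V_dd = 3.5500 (exercise)
Node u (S = 49.5): continuation = 1/1.06·[0.8000·0.0000 + 0.2000·0.0000] = 0.0000; exercise value = 0.0000 ≤ continuation, so V_u = 0.0000
Node d (S = 40.5): continuation = 1/1.06·[0.8000·0.0000 + 0.2000·3.5500] = 0.6698; exercise value = 0.0000 ≤ continuation, so V_d = 0.6698
Node 0 (S = 45): continuation = 1/1.06·[0.8000·0.0000 + 0.2000·0.6698] = 0.1264; exercise value = 0.0000 ≤ continuation, so V_0 = 0.1264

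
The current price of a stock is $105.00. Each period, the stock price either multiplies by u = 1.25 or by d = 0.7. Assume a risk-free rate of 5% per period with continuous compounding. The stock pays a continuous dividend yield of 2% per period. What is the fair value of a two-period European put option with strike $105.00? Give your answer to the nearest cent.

$13.42

Per-period risk-free factor R = e^0.05 = 1.0513; dividend-adjusted growth = e^(0.05−0.02) = 1.0305.
Risk-neutral probability p = (1.0305 − 0.7)/(1.25 − 0.7) = 0.3305/0.5500 = 0.6008
Terminal stock prices: S_uu = 164.1, S_ud = 91.88, S_dd = 51.45
Terminal payoffs (K − S): max(-59.06, 0) = 0, max(13.12, 0) = 13.12, max(53.55, 0) = 53.55
Node u (S = 131.2): V_u = e^(−0.05)·[0.6008·0.0000 + 0.3992·13.1250] = 4.9836
Node d (S = 73.5): V_d = e^(−0.05)·[0.6008·13.1250 + 0.3992·53.5500] = 27.8345
Node 0 (S = 105): V_0 = e^(−0.05)·[0.6008·4.9836 + 0.3992·27.8345] = 13.4172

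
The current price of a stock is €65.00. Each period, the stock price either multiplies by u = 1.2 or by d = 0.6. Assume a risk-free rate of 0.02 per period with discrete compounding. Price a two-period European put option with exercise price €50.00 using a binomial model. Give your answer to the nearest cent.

€3.59

Risk-neutral probability p = (1 + 0.02 − 0.6)/(1.2 − 0.6) = 0.4200/0.6000 = 0.7000
Terminal stock prices: S_uu = 93.6, S_ud = 46.8, S_dd = 23.4
Terminal payoffs (K − S): max(-43.6, 0) = 0, max(3.2, 0) = 3.2, max(26.6, 0) = 26.6
Node u (S = 78): V_u = 1/1.02·[0.7000·0.0000 + 0.3000·3.2000] = 0.9412
Node d (S = 39): V_d = 1/1.02·[0.7000·3.2000 + 0.3000·26.6000] = 10.0196
Node 0 (S = 65): V_0 = 1/1.02·[0.7000·0.9412 + 0.3000·10.0196] = 3.5928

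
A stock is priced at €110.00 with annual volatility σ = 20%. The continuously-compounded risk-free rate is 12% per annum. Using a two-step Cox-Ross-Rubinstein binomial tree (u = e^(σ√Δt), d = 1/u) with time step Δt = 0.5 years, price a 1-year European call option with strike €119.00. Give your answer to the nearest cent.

€11.14

CRR parameters: u = e^(σ√Δt) = e^(0.2·√0.5) = 1.1519, d = 1/u = 0.8681
Per-period rate: rΔt = 0.12·0.5 = 0.06, so R = e^0.06 = 1.0618
Risk-neutral probability p = (e^0.06 − 0.8681)/(1.1519 − 0.8681) = 0.1937/0.2838 = 0.6826
Terminal stock prices: S_uu = 146, S_ud = 110, S_dd = 82.9
Terminal payoffs (S − K): max(26.96, 0) = 26.96, max(-9, 0) = 0, max(-36.1, 0) = 0
Node u (S = 126.7): V_u = e^(−0.06)·[0.6826·26.9586 + 0.3174·0.0000] = 17.3303
Node d (S = 95.49): V_d = e^(−0.06)·[0.6826·0.0000 + 0.3174·0.0000] = 0.0000
Node 0 (S = 110): V_0 = e^(−0.06)·[0.6826·17.3303 + 0.3174·0.0000] = 11.1408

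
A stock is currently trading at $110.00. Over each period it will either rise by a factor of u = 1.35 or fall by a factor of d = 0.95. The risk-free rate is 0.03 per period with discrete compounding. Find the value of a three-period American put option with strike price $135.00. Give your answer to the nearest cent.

$25.00

Risk-neutral probability p = (1 + 0.03 − 0.95)/(1.35 − 0.95) = 0.0800/0.4000 = 0.2000
Terminal stock prices: S_uuu = 270.6, S_uud = 190.5, S_udd = 134, S_ddd = 94.31
Terminal payoffs (K − S): max(-135.6, 0) = 0, max(-55.45, 0) = 0, max(0.9787, 0) = 0.9787, max(40.69, 0) = 40.69
Node uu (S = 200.5): continuation = 1/1.03·[0.2000·0.0000 + 0.8000·0.0000] = 0.0000; exercise value = 0.0000 ≤ continuation, so V_uu = 0.0000
Node ud (S = 141.1): continuation = 1/1.03·[0.2000·0.0000 + 0.8000·0.9787] = 0.7602; exercise value = 0.0000 ≤ continuation, so V_ud = 0.7602
Node dd (S = 99.27): continuation = 1/1.03·[0.2000·0.9787 + 0.8000·40.6888] = 31.7930; exercise value = 35.7250 > continuation, so V_dd = 35.7250 (exercise)
Node u (S = 148.5): continuation = 1/1.03·[0.2000·0.0000 + 0.8000·0.7602] = 0.5904; exercise value = 0.0000 ≤ continuation, so V_u = 0.5904
Node d (S = 104.5): continuation = 1/1.03·[0.2000·0.7602 + 0.8000·35.7250] = 27.8952; exercise value = 30.5000 > continuation, so V_d = 30.5000 (exercise)
Node 0 (S = 110): continuation = 1/1.03·[0.2000·0.5904 + 0.8000·30.5000] = 23.8040; exercise value = 25.0000 > continuation, so V_0 = 25.0000 (exercise)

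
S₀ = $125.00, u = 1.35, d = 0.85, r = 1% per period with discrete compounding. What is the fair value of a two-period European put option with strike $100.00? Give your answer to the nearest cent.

$4.39

Risk-neutral probability p = (1 + 0.01 − 0.85)/(1.35 − 0.85) = 0.1600/0.5000 = 0.3200
Terminal stock prices: S_uu = 227.8, S_ud = 143.4, S_dd = 90.31
Terminal payoffs (K − S): max(-127.8, 0) = 0, max(-43.44, 0) = 0, max(9.688, 0) = 9.688
Node u (S = 168.8): V_u = 1/1.01·[0.3200·0.0000 + 0.6800·0.0000] = 0.0000
Node d (S = 106.2): V_d = 1/1.01·[0.3200·0.0000 + 0.6800·9.6875] = 6.5223
Node 0 (S = 125): V_0 = 1/1.01·[0.3200·0.0000 + 0.6800·6.5223] = 4.3912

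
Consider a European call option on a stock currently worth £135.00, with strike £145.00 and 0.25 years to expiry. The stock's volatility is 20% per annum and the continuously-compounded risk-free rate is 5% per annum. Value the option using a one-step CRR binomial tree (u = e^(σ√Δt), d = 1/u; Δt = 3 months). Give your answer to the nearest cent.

CRR parameters: u = e^(σ√Δt) = e^(0.2·√0.25) = 1.1052, d = 1/u = 0.9048
Per-period rate: rΔt = 0.05·0.25 = 0.0125, so R = e^0.0125 = 1.0126
Risk-neutral probability p = (e^0.0125 − 0.9048)/(1.1052 − 0.9048) = 0.1077/0.2003 = 0.5378
Terminal stock prices: S_u = 149.2, S_d = 122.2
Terminal payoffs (S − K): max(4.198, 0) = 4.198, max(-22.85, 0) = 0
Node 0 (S = 135): V_0 = e^(−0.0125)·[0.5378·4.1981 + 0.4622·0.0000] = 2.2297

£2.23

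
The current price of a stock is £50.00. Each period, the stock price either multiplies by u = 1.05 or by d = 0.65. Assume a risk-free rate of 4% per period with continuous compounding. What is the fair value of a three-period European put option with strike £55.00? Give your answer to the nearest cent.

Risk-neutral probability p = (e^0.04 − 0.65)/(1.05 − 0.65) = 0.3908/0.4000 = 0.9770
Terminal stock prices: S_uuu = 57.88, S_uud = 35.83, S_udd = 22.18, S_ddd = 13.73
Terminal payoffs (K − S): max(-2.881, 0) = 0, max(19.17, 0) = 19.17, max(32.82, 0) = 32.82, max(41.27, 0) = 41.27
Node uu (S = 55.12): V_uu = e^(−0.04)·[0.9770·0.0000 + 0.0230·19.1687] = 0.4231
Node ud (S = 34.12): V_ud = e^(−0.04)·[0.9770·19.1687 + 0.0230·32.8187] = 18.7184
Node dd (S = 21.13): V_dd = e^(−0.04)·[0.9770·32.8187 + 0.0230·41.2687] = 31.7184
Node u (S = 52.5): V_u = e^(−0.04)·[0.9770·0.4231 + 0.0230·18.7184] = 0.8103
Node d (S = 32.5): V_d = e^(−0.04)·[0.9770·18.7184 + 0.0230·31.7184] = 18.2714
Node 0 (S = 50): V_0 = e^(−0.04)·[0.9770·0.8103 + 0.0230·18.2714] = 1.1640

£1.16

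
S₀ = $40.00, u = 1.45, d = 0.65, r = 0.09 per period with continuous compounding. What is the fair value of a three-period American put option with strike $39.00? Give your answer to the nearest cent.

$6.50

Risk-neutral probability p = (e^0.09 − 0.65)/(1.45 − 0.65) = 0.4442/0.8000 = 0.5552
Terminal stock prices: S_uuu = 121.9, S_uud = 54.66, S_udd = 24.51, S_ddd = 10.98
Terminal payoffs (K − S): max(-82.94, 0) = 0, max(-15.66, 0) = 0, max(14.49, 0) = 14.49, max(28.02, 0) = 28.02
Node uu (S = 84.1): continuation = e^(−0.09)·[0.5552·0.0000 + 0.4448·0.0000] = 0.0000; exercise value = 0.0000 ≤ continuation, so V_uu = 0.0000
Node ud (S = 37.7): continuation = e^(−0.09)·[0.5552·0.0000 + 0.4448·14.4950] = 5.8922; exercise value = 1.3000 ≤ continuation, so V_ud = 5.8922
Node dd (S = 16.9): continuation = e^(−0.09)·[0.5552·14.4950 + 0.4448·28.0150] = 18.7433; exercise value = 22.1000 > continuation, so V_dd = 22.1000 (exercise)
Node u (S = 58): continuation = e^(−0.09)·[0.5552·0.0000 + 0.4448·5.8922] = 2.3952; exercise value = 0.0000 ≤ continuation, so V_u = 2.3952
Node d (S = 26): continuation = e^(−0.09)·[0.5552·5.8922 + 0.4448·22.1000] = 11.9736; exercise value = 13.0000 > continuation, so V_d = 13.0000 (exercise)
Node 0 (S = 40): continuation = e^(−0.09)·[0.5552·2.3952 + 0.4448·13.0000] = 6.4999; exercise value = 0.0000 ≤ continuation, so V_0 = 6.4999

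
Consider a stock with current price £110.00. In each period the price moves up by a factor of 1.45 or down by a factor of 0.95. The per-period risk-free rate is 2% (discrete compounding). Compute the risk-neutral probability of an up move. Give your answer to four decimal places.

p = 0.1400

Risk-neutral probability p = (1 + 0.02 − 0.95)/(1.45 − 0.95) = 0.0700/0.5000 = 0.1400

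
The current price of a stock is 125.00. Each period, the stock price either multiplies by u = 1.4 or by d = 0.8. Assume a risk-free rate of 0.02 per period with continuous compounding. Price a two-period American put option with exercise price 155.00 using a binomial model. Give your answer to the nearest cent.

Risk-neutral probability p = (e^0.02 − 0.8)/(1.4 − 0.8) = 0.2202/0.6000 = 0.3670
Terminal stock prices: S_uu = 245, S_ud = 140, S_dd = 80
Terminal payoffs (K − S): max(-90, 0) = 0, max(15, 0) = 15, max(75, 0) = 75
Node u (S = 175): continuation = e^(−0.02)·[0.3670·0.0000 + 0.6330·15.0000] = 9.3070; exercise value = 0.0000 ≤ continuation, so V_u = 9.3070
Node d (S = 100): continuation = e^(−0.02)·[0.3670·15.0000 + 0.6330·75.0000] = 51.9308; exercise value = 55.0000 > continuation, so V_d = 55.0000 (exercise)
Node 0 (S = 125): continuation = e^(−0.02)·[0.3670·9.3070 + 0.6330·55.0000] = 37.4735; exercise value = 30.0000 ≤ continuation, so V_0 = 37.4735

37.47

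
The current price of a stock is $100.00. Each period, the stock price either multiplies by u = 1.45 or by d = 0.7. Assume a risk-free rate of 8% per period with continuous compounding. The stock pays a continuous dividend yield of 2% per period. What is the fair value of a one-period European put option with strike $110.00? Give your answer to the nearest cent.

$19.11

Per-period risk-free factor R = e^0.08 = 1.0833; dividend-adjusted growth = e^(0.08−0.02) = 1.0618.
Risk-neutral probability p = (1.0618 − 0.7)/(1.45 − 0.7) = 0.3618/0.7500 = 0.4824
Terminal stock prices: S_u = 145, S_d = 70
Terminal payoffs (K − S): max(-35, 0) = 0, max(40, 0) = 40
Node 0 (S = 100): V_0 = e^(−0.08)·[0.4824·0.0000 + 0.5176·40.0000] = 19.1104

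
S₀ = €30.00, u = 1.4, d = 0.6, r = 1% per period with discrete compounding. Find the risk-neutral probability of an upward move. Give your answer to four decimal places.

Risk-neutral probability p = (1 + 0.01 − 0.6)/(1.4 − 0.6) = 0.4100/0.8000 = 0.5125

p = 0.5125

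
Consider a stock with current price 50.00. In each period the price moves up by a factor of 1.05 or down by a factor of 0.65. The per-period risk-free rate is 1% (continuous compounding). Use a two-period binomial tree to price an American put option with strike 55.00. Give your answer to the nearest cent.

5.00

Risk-neutral probability p = (e^0.01 − 0.65)/(1.05 − 0.65) = 0.3601/0.4000 = 0.9001
Terminal stock prices: S_uu = 55.12, S_ud = 34.12, S_dd = 21.13
Terminal payoffs (K − S): max(-0.125, 0) = 0, max(20.88, 0) = 20.88, max(33.88, 0) = 33.88
Node u (S = 52.5): continuation = e^(−0.01)·[0.9001·0.0000 + 0.0999·20.8750] = 2.0641; exercise value = 2.5000 > continuation, so V_u = 2.5000 (exercise)
Node d (S = 32.5): continuation = e^(−0.01)·[0.9001·20.8750 + 0.0999·33.8750] = 21.9527; exercise value = 22.5000 > continuation, so V_d = 22.5000 (exercise)
Node 0 (S = 50): continuation = e^(−0.01)·[0.9001·2.5000 + 0.0999·22.5000] = 4.4527; exercise value = 5.0000 > continuation, so V_0 = 5.0000 (exercise)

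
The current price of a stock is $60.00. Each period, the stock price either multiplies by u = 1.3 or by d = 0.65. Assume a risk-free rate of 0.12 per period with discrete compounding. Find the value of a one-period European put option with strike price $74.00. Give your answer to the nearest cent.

Risk-neutral probability p = (1 + 0.12 − 0.65)/(1.3 − 0.65) = 0.4700/0.6500 = 0.7231
Terminal stock prices: S_u = 78, S_d = 39
Terminal payoffs (K − S): max(-4, 0) = 0, max(35, 0) = 35
Node 0 (S = 60): V_0 = 1/1.12·[0.7231·0.0000 + 0.2769·35.0000] = 8.6538

$8.65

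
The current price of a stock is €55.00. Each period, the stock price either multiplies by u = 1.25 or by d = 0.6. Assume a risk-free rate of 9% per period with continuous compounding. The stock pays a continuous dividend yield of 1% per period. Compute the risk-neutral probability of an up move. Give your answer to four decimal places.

p = 0.7435

Per-period risk-free factor R = e^0.09 = 1.0942; dividend-adjusted growth = e^(0.09−0.01) = 1.0833.
Risk-neutral probability p = (1.0833 − 0.6)/(1.25 − 0.6) = 0.4833/0.6500 = 0.7435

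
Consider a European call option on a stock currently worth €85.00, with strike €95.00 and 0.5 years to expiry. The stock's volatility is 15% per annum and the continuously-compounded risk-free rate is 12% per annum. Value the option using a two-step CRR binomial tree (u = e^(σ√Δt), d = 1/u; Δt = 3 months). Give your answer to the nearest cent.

€1.66

CRR parameters: u = e^(σ√Δt) = e^(0.15·√0.25) = 1.0779, d = 1/u = 0.9277
Per-period rate: rΔt = 0.12·0.25 = 0.03, so R = e^0.03 = 1.0305
Risk-neutral probability p = (e^0.03 − 0.9277)/(1.0779 − 0.9277) = 0.1027/0.1501 = 0.6841
Terminal stock prices: S_uu = 98.76, S_ud = 85, S_dd = 73.16
Terminal payoffs (S − K): max(3.756, 0) = 3.756, max(-10, 0) = 0, max(-21.84, 0) = 0
Node u (S = 91.62): V_u = e^(−0.03)·[0.6841·3.7559 + 0.3159·0.0000] = 2.4935
Node d (S = 78.86): V_d = e^(−0.03)·[0.6841·0.0000 + 0.3159·0.0000] = 0.0000
Node 0 (S = 85): V_0 = e^(−0.03)·[0.6841·2.4935 + 0.3159·0.0000] = 1.6554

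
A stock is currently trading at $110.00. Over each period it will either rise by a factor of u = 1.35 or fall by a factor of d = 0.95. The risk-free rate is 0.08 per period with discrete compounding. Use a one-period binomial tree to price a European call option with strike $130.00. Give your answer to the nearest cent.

$5.57

Risk-neutral probability p = (1 + 0.08 − 0.95)/(1.35 − 0.95) = 0.1300/0.4000 = 0.3250
Terminal stock prices: S_u = 148.5, S_d = 104.5
Terminal payoffs (S − K): max(18.5, 0) = 18.5, max(-25.5, 0) = 0
Node 0 (S = 110): V_0 = 1/1.08·[0.3250·18.5000 + 0.6750·0.0000] = 5.5671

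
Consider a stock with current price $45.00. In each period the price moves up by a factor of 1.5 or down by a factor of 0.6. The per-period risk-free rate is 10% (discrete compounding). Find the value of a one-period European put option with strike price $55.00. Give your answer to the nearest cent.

Risk-neutral probability p = (1 + 0.1 − 0.6)/(1.5 − 0.6) = 0.5000/0.9000 = 0.5556
Terminal stock prices: S_u = 67.5, S_d = 27
Terminal payoffs (K − S): max(-12.5, 0) = 0, max(28, 0) = 28
Node 0 (S = 45): V_0 = 1/1.1·[0.5556·0.0000 + 0.4444·28.0000] = 11.3131

$11.31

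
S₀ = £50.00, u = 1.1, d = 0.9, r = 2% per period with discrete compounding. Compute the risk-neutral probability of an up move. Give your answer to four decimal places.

Risk-neutral probability p = (1 + 0.02 − 0.9)/(1.1 − 0.9) = 0.1200/0.2000 = 0.6000

p = 0.6000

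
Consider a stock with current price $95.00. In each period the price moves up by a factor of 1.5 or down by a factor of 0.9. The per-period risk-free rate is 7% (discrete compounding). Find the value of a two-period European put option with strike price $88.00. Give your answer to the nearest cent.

Risk-neutral probability p = (1 + 0.07 − 0.9)/(1.5 − 0.9) = 0.1700/0.6000 = 0.2833
Terminal stock prices: S_uu = 213.8, S_ud = 128.2, S_dd = 76.95
Terminal payoffs (K − S): max(-125.8, 0) = 0, max(-40.25, 0) = 0, max(11.05, 0) = 11.05
Node u (S = 142.5): V_u = 1/1.07·[0.2833·0.0000 + 0.7167·0.0000] = 0.0000
Node d (S = 85.5): V_d = 1/1.07·[0.2833·0.0000 + 0.7167·11.0500] = 7.4011
Node 0 (S = 95): V_0 = 1/1.07·[0.2833·0.0000 + 0.7167·7.4011] = 4.9571

$4.96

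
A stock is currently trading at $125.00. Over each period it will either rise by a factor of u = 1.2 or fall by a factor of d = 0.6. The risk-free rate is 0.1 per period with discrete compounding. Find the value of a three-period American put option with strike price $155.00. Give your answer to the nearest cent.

Risk-neutral probability p = (1 + 0.1 − 0.6)/(1.2 − 0.6) = 0.5000/0.6000 = 0.8333
Terminal stock prices: S_uuu = 216, S_uud = 108, S_udd = 54, S_ddd = 27
Terminal payoffs (K − S): max(-61, 0) = 0, max(47, 0) = 47, max(101, 0) = 101, max(128, 0) = 128
Node uu (S = 180): continuation = 1/1.1·[0.8333·0.0000 + 0.1667·47.0000] = 7.1212; exercise value = 0.0000 ≤ continuation, so V_uu = 7.1212
Node ud (S = 90): continuation = 1/1.1·[0.8333·47.0000 + 0.1667·101.0000] = 50.9091; exercise value = 65.0000 > continuation, so V_ud = 65.0000 (exercise)
Node dd (S = 45): continuation = 1/1.1·[0.8333·101.0000 + 0.1667·128.0000] = 95.9091; exercise value = 110.0000 > continuation, so V_dd = 110.0000 (exercise)
Node u (S = 150): continuation = 1/1.1·[0.8333·7.1212 + 0.1667·65.0000] = 15.2433; exercise value = 5.0000 ≤ continuation, so V_u = 15.2433
Node d (S = 75): continuation = 1/1.1·[0.8333·65.0000 + 0.1667·110.0000] = 65.9091; exercise value = 80.0000 > continuation, so V_d = 80.0000 (exercise)
Node 0 (S = 125): continuation = 1/1.1·[0.8333·15.2433 + 0.1667·80.0000] = 23.6692; exercise value = 30.0000 > continuation, so V_0 = 30.0000 (exercise)

$30.00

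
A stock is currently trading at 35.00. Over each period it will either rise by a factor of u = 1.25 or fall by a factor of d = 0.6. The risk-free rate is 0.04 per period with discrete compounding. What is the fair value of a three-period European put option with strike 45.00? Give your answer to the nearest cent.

Risk-neutral probability p = (1 + 0.04 − 0.6)/(1.25 − 0.6) = 0.4400/0.6500 = 0.6769
Terminal stock prices: S_uuu = 68.36, S_uud = 32.81, S_udd = 15.75, S_ddd = 7.56
Terminal payoffs (K − S): max(-23.36, 0) = 0, max(12.19, 0) = 12.19, max(29.25, 0) = 29.25, max(37.44, 0) = 37.44
Node uu (S = 54.69): V_uu = 1/1.04·[0.6769·0.0000 + 0.3231·12.1875] = 3.7861
Node ud (S = 26.25): V_ud = 1/1.04·[0.6769·12.1875 + 0.3231·29.2500] = 17.0192
Node dd (S = 12.6): V_dd = 1/1.04·[0.6769·29.2500 + 0.3231·37.4400] = 30.6692
Node u (S = 43.75): V_u = 1/1.04·[0.6769·3.7861 + 0.3231·17.0192] = 7.7513
Node d (S = 21): V_d = 1/1.04·[0.6769·17.0192 + 0.3231·30.6692] = 20.6050
Node 0 (S = 35): V_0 = 1/1.04·[0.6769·7.7513 + 0.3231·20.6050] = 11.4462

11.45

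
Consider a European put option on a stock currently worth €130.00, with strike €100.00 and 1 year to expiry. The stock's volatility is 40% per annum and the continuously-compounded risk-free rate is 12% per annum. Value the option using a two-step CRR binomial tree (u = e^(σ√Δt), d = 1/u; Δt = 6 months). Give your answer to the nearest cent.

CRR parameters: u = e^(σ√Δt) = e^(0.4·√0.5) = 1.3269, d = 1/u = 0.7536
Per-period rate: rΔt = 0.12·0.5 = 0.06, so R = e^0.06 = 1.0618
Risk-neutral probability p = (e^0.06 − 0.7536)/(1.3269 − 0.7536) = 0.3082/0.5733 = 0.5376
Terminal stock prices: S_uu = 228.9, S_ud = 130, S_dd = 73.84
Terminal payoffs (K − S): max(-128.9, 0) = 0, max(-30, 0) = 0, max(26.16, 0) = 26.16
Node u (S = 172.5): V_u = e^(−0.06)·[0.5376·0.0000 + 0.4624·0.0000] = 0.0000
Node d (S = 97.97): V_d = e^(−0.06)·[0.5376·0.0000 + 0.4624·26.1638] = 11.3930
Node 0 (S = 130): V_0 = e^(−0.06)·[0.5376·0.0000 + 0.4624·11.3930] = 4.9610

€4.96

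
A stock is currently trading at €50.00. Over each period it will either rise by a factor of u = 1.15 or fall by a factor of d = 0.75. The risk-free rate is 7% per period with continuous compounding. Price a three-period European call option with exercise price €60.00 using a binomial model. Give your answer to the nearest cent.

€6.82

Risk-neutral probability p = (e^0.07 − 0.75)/(1.15 − 0.75) = 0.3225/0.4000 = 0.8063
Terminal stock prices: S_uuu = 76.04, S_uud = 49.59, S_udd = 32.34, S_ddd = 21.09
Terminal payoffs (S − K): max(16.04, 0) = 16.04, max(-10.41, 0) = 0, max(-27.66, 0) = 0, max(-38.91, 0) = 0
Node uu (S = 66.12): V_uu = e^(−0.07)·[0.8063·16.0437 + 0.1937·0.0000] = 12.0611
Node ud (S = 43.12): V_ud = e^(−0.07)·[0.8063·0.0000 + 0.1937·0.0000] = 0.0000
Node dd (S = 28.12): V_dd = e^(−0.07)·[0.8063·0.0000 + 0.1937·0.0000] = 0.0000
Node u (S = 57.5): V_u = e^(−0.07)·[0.8063·12.0611 + 0.1937·0.0000] = 9.0671
Node d (S = 37.5): V_d = e^(−0.07)·[0.8063·0.0000 + 0.1937·0.0000] = 0.0000
Node 0 (S = 50): V_0 = e^(−0.07)·[0.8063·9.0671 + 0.1937·0.0000] = 6.8163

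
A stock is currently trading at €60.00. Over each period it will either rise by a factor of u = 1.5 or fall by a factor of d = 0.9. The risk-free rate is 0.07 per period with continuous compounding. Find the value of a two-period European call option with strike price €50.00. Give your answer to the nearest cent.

Risk-neutral probability p = (e^0.07 − 0.9)/(1.5 − 0.9) = 0.1725/0.6000 = 0.2875
Terminal stock prices: S_uu = 135, S_ud = 81, S_dd = 48.6
Terminal payoffs (S − K): max(85, 0) = 85, max(31, 0) = 31, max(-1.4, 0) = 0
Node u (S = 90): V_u = e^(−0.07)·[0.2875·85.0000 + 0.7125·31.0000] = 43.3803
Node d (S = 54): V_d = e^(−0.07)·[0.2875·31.0000 + 0.7125·0.0000] = 8.3104
Node 0 (S = 60): V_0 = e^(−0.07)·[0.2875·43.3803 + 0.7125·8.3104] = 17.1499

€17.15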